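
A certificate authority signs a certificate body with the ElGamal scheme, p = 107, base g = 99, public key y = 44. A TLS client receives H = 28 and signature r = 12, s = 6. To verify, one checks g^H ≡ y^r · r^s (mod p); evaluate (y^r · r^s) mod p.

39

44^2 = 1936 ≡ 10
44^4 ≡ 10^2 = 100
44^8 ≡ 100^2 = 10000 ≡ 49
12 = 8 + 4, so 44^12 ≡ 49·100 ≡ 85 (mod 107)
12^2 = 144 ≡ 37
12^4 ≡ 37^2 = 1369 ≡ 85
6 = 4 + 2, so 12^6 ≡ 85·37 ≡ 42 (mod 107)
y^r · r^s ≡ 85·42 = 3570 ≡ 39 (mod 107)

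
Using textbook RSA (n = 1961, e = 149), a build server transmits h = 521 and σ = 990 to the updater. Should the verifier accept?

σ^2 ≡ 990^2 = 980100 ≡ 1561
σ^4 ≡ 1561^2 = 2436721 ≡ 1159
σ^8 ≡ 1159^2 = 1343281 ≡ 1957
σ^16 ≡ 1957^2 = 3829849 ≡ 16
σ^32 ≡ 16^2 = 256
σ^64 ≡ 256^2 = 65536 ≡ 823
σ^128 ≡ 823^2 = 677329 ≡ 784
149 = 128 + 16 + 4 + 1, so σ^149 ≡ 784·16·1159·990 ≡ 521 (mod 1961)
Since 521 equals the digest 521, verification succeeds.

accept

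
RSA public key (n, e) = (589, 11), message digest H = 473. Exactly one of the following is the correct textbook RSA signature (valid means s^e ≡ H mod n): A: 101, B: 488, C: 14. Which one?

Candidate A: 101^11 mod 589 = 473
  → matches H = 473
Candidate B: 488^11 mod 589 = 116
Candidate C: 14^11 mod 589 = 412

A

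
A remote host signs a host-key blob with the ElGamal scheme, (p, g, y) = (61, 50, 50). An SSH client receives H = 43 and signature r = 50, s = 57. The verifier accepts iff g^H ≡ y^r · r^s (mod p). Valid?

yes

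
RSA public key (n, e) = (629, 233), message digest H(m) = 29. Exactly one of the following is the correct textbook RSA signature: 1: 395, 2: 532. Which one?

Candidate 1: Squares mod 629: 395^1≡395, 395^2≡33, 395^4≡460, 395^8≡256, 395^16≡120, 395^32≡562, 395^64≡86, 395^128≡477; 233 = 128 + 64 + 32 + 8 + 1, so 395^233 ≡ 477·86·562·256·395 ≡ 225 (mod 629)
Candidate 2: Squares mod 629: 532^1≡532, 532^2≡603, 532^4≡47, 532^8≡322, 532^16≡528, 532^32≡137, 532^64≡528, 532^128≡137; 233 = 128 + 64 + 32 + 8 + 1, so 532^233 ≡ 137·528·137·322·532 ≡ 29 (mod 629)
  → matches H(m) = 29

2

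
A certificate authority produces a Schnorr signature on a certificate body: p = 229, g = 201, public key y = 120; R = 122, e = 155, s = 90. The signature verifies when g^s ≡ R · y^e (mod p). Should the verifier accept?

g^s mod p:
Squares mod 229: 201^1≡201, 201^2≡97, 201^4≡20, 201^8≡171, 201^16≡158, 201^32≡3, 201^64≡9
90 = 64 + 16 + 8 + 2, so 201^90 ≡ 9·158·171·97 ≡ 172 (mod 229)
R · y^e mod p:
Squares mod 229: 120^1≡120, 120^2≡202, 120^4≡42, 120^8≡161, 120^16≡44, 120^32≡104, 120^64≡53, 120^128≡61
155 = 128 + 16 + 8 + 2 + 1, so 120^155 ≡ 61·44·161·202·120 ≡ 195 (mod 229)
122·195 = 23790 ≡ 203 (mod 229)
172 ≠ 203; the check fails.

reject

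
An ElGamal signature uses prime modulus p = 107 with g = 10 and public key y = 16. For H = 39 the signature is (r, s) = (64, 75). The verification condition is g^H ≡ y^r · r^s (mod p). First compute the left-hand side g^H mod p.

10^2 = 100
10^4 ≡ 100^2 = 10000 ≡ 49
10^8 ≡ 49^2 = 2401 ≡ 47
10^16 ≡ 47^2 = 2209 ≡ 69
10^32 ≡ 69^2 = 4761 ≡ 53
39 = 32 + 4 + 2 + 1, so 10^39 ≡ 53·49·100·10 ≡ 3 (mod 107)

3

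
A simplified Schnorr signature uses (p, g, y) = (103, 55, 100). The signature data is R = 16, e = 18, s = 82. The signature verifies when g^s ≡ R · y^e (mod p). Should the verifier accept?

reject

g^s mod p:
55^2 = 3025 ≡ 38
55^4 ≡ 38^2 = 1444 ≡ 2
55^8 ≡ 2^2 = 4
55^16 ≡ 4^2 = 16
55^32 ≡ 16^2 = 256 ≡ 50
55^64 ≡ 50^2 = 2500 ≡ 28
82 = 64 + 16 + 2, so 55^82 ≡ 28·16·38 ≡ 29 (mod 103)
R · y^e mod p:
100^2 = 10000 ≡ 9
100^4 ≡ 9^2 = 81
100^8 ≡ 81^2 = 6561 ≡ 72
100^16 ≡ 72^2 = 5184 ≡ 34
18 = 16 + 2, so 100^18 ≡ 34·9 ≡ 100 (mod 103)
16·100 = 1600 ≡ 55 (mod 103)
29 ≠ 55; the check fails.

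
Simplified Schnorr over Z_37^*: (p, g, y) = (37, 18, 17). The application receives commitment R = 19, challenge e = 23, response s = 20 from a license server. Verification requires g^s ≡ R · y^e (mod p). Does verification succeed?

g^s mod p:
Squares mod 37: 18^1≡18, 18^2≡28, 18^4≡7, 18^8≡12, 18^16≡33
20 = 16 + 4, so 18^20 ≡ 33·7 ≡ 9 (mod 37)
R · y^e mod p:
Squares mod 37: 17^1≡17, 17^2≡30, 17^4≡12, 17^8≡33, 17^16≡16
23 = 16 + 4 + 2 + 1, so 17^23 ≡ 16·12·30·17 ≡ 18 (mod 37)
19·18 = 342 ≡ 9 (mod 37)
9 ≡ 9 (mod 37); signature holds.

passes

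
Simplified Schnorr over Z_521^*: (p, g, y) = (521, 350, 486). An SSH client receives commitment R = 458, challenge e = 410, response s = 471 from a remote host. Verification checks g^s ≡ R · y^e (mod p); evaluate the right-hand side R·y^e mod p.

182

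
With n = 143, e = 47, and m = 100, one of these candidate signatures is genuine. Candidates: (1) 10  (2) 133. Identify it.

2

Candidate 1: Squares mod 143: 10^1≡10, 10^2≡100, 10^4≡133, 10^8≡100, 10^16≡133, 10^32≡100; 47 = 32 + 8 + 4 + 2 + 1, so 10^47 ≡ 100·100·133·100·10 ≡ 43 (mod 143)
Candidate 2: Squares mod 143: 133^1≡133, 133^2≡100, 133^4≡133, 133^8≡100, 133^16≡133, 133^32≡100; 47 = 32 + 8 + 4 + 2 + 1, so 133^47 ≡ 100·100·133·100·133 ≡ 100 (mod 143)
  → matches m = 100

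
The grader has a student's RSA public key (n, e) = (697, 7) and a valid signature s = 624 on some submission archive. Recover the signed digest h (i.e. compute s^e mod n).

s^2 ≡ 624^2 = 389376 ≡ 450
s^4 ≡ 450^2 = 202500 ≡ 370
7 = 4 + 2 + 1, so s^7 ≡ 370·450·624 ≡ 483 (mod 697)

483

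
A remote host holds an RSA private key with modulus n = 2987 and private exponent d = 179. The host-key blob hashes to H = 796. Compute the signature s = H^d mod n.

671

H^2 ≡ 796^2 = 633616 ≡ 372
H^4 ≡ 372^2 = 138384 ≡ 982
H^8 ≡ 982^2 = 964324 ≡ 2510
H^16 ≡ 2510^2 = 6300100 ≡ 517
H^32 ≡ 517^2 = 267289 ≡ 1446
H^64 ≡ 1446^2 = 2090916 ≡ 16
H^128 ≡ 16^2 = 256
179 = 128 + 32 + 16 + 2 + 1, so H^179 ≡ 256·1446·517·372·796 ≡ 671 (mod 2987)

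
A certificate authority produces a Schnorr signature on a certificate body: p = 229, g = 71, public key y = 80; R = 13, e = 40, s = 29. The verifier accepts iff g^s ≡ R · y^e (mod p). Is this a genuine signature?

forged

g^s mod p:
71^29 mod 229 = 58
R · y^e mod p:
80^40 mod 229 = 224
13·224 = 2912 ≡ 164 (mod 229)
58 ≠ 164; the check fails.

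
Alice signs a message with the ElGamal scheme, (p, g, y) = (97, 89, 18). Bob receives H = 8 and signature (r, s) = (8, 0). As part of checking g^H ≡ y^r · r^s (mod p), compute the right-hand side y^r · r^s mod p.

18^2 = 324 ≡ 33
18^4 ≡ 33^2 = 1089 ≡ 22
18^8 ≡ 22^2 = 484 ≡ 96
8^0 mod 97 = 1
y^r · r^s ≡ 96·1 = 96 ≡ 96 (mod 97)

96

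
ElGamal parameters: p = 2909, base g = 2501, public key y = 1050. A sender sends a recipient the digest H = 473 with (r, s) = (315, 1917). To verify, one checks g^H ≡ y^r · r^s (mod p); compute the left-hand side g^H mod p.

524

2501^2 = 6255001 ≡ 651
2501^4 ≡ 651^2 = 423801 ≡ 1996
2501^8 ≡ 1996^2 = 3984016 ≡ 1595
2501^16 ≡ 1595^2 = 2544025 ≡ 1559
2501^32 ≡ 1559^2 = 2430481 ≡ 1466
2501^64 ≡ 1466^2 = 2149156 ≡ 2314
2501^128 ≡ 2314^2 = 5354596 ≡ 2036
2501^256 ≡ 2036^2 = 4145296 ≡ 2880
473 = 256 + 128 + 64 + 16 + 8 + 1, so 2501^473 ≡ 2880·2036·2314·1559·1595·2501 ≡ 524 (mod 2909)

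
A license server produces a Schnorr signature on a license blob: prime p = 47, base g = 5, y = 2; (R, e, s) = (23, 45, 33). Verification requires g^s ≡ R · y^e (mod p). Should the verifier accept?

accept

g^s mod p:
5^2 = 25
5^4 ≡ 25^2 = 625 ≡ 14
5^8 ≡ 14^2 = 196 ≡ 8
5^16 ≡ 8^2 = 64 ≡ 17
5^32 ≡ 17^2 = 289 ≡ 7
33 = 32 + 1, so 5^33 ≡ 7·5 ≡ 35 (mod 47)
R · y^e mod p:
2^2 = 4
2^4 ≡ 4^2 = 16
2^8 ≡ 16^2 = 256 ≡ 21
2^16 ≡ 21^2 = 441 ≡ 18
2^32 ≡ 18^2 = 324 ≡ 42
45 = 32 + 8 + 4 + 1, so 2^45 ≡ 42·21·16·2 ≡ 24 (mod 47)
23·24 = 552 ≡ 35 (mod 47)
35 ≡ 35 (mod 47); signature holds.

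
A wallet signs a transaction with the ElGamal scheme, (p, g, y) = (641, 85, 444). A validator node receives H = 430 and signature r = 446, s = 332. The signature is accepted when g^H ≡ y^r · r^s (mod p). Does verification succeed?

passes

Left side g^H mod p:
85^2 = 7225 ≡ 174
85^4 ≡ 174^2 = 30276 ≡ 149
85^8 ≡ 149^2 = 22201 ≡ 407
85^16 ≡ 407^2 = 165649 ≡ 271
85^32 ≡ 271^2 = 73441 ≡ 367
85^64 ≡ 367^2 = 134689 ≡ 79
85^128 ≡ 79^2 = 6241 ≡ 472
85^256 ≡ 472^2 = 222784 ≡ 357
430 = 256 + 128 + 32 + 8 + 4 + 2, so 85^430 ≡ 357·472·367·407·149·174 ≡ 20 (mod 641)
Right side y^r · r^s mod p:
444^2 = 197136 ≡ 349
444^4 ≡ 349^2 = 121801 ≡ 11
444^8 ≡ 11^2 = 121
444^16 ≡ 121^2 = 14641 ≡ 539
444^32 ≡ 539^2 = 290521 ≡ 148
444^64 ≡ 148^2 = 21904 ≡ 110
444^128 ≡ 110^2 = 12100 ≡ 562
444^256 ≡ 562^2 = 315844 ≡ 472
446 = 256 + 128 + 32 + 16 + 8 + 4 + 2, so 444^446 ≡ 472·562·148·539·121·11·349 ≡ 59 (mod 641)
446^2 = 198916 ≡ 206
446^4 ≡ 206^2 = 42436 ≡ 130
446^8 ≡ 130^2 = 16900 ≡ 234
446^16 ≡ 234^2 = 54756 ≡ 271
446^32 ≡ 271^2 = 73441 ≡ 367
446^64 ≡ 367^2 = 134689 ≡ 79
446^128 ≡ 79^2 = 6241 ≡ 472
446^256 ≡ 472^2 = 222784 ≡ 357
332 = 256 + 64 + 8 + 4, so 446^332 ≡ 357·79·234·130 ≡ 348 (mod 641)
59·348 = 20532 ≡ 20 (mod 641)
20 ≡ 20 (mod 641), so the signature is genuine.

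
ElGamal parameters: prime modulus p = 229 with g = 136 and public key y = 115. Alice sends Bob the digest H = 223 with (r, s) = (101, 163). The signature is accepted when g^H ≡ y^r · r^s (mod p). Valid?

Left side g^H mod p:
136^2 = 18496 ≡ 176
136^4 ≡ 176^2 = 30976 ≡ 61
136^8 ≡ 61^2 = 3721 ≡ 57
136^16 ≡ 57^2 = 3249 ≡ 43
136^32 ≡ 43^2 = 1849 ≡ 17
136^64 ≡ 17^2 = 289 ≡ 60
136^128 ≡ 60^2 = 3600 ≡ 165
223 = 128 + 64 + 16 + 8 + 4 + 2 + 1, so 136^223 ≡ 165·60·43·57·61·176·136 ≡ 207 (mod 229)
Right side y^r · r^s mod p:
115^2 = 13225 ≡ 172
115^4 ≡ 172^2 = 29584 ≡ 43
115^8 ≡ 43^2 = 1849 ≡ 17
115^16 ≡ 17^2 = 289 ≡ 60
115^32 ≡ 60^2 = 3600 ≡ 165
115^64 ≡ 165^2 = 27225 ≡ 203
101 = 64 + 32 + 4 + 1, so 115^101 ≡ 203·165·43·115 ≡ 52 (mod 229)
101^2 = 10201 ≡ 125
101^4 ≡ 125^2 = 15625 ≡ 53
101^8 ≡ 53^2 = 2809 ≡ 61
101^16 ≡ 61^2 = 3721 ≡ 57
101^32 ≡ 57^2 = 3249 ≡ 43
101^64 ≡ 43^2 = 1849 ≡ 17
101^128 ≡ 17^2 = 289 ≡ 60
163 = 128 + 32 + 2 + 1, so 101^163 ≡ 60·43·125·101 ≡ 227 (mod 229)
52·227 = 11804 ≡ 125 (mod 229)
207 ≠ 125, so verification fails.

no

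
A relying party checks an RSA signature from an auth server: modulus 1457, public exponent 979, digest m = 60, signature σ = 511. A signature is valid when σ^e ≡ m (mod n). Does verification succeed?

passes

σ^2 ≡ 511^2 = 261121 ≡ 318
σ^4 ≡ 318^2 = 101124 ≡ 591
σ^8 ≡ 591^2 = 349281 ≡ 1058
σ^16 ≡ 1058^2 = 1119364 ≡ 388
σ^32 ≡ 388^2 = 150544 ≡ 473
σ^64 ≡ 473^2 = 223729 ≡ 808
σ^128 ≡ 808^2 = 652864 ≡ 128
σ^256 ≡ 128^2 = 16384 ≡ 357
σ^512 ≡ 357^2 = 127449 ≡ 690
979 = 512 + 256 + 128 + 64 + 16 + 2 + 1, so σ^979 ≡ 690·357·128·808·388·318·511 ≡ 60 (mod 1457)
Since 60 equals the digest 60, verification succeeds.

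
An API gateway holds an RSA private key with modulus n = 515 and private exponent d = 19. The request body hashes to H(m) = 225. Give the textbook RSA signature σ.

(H(m))^2 ≡ 225^2 = 50625 ≡ 155
(H(m))^4 ≡ 155^2 = 24025 ≡ 335
(H(m))^8 ≡ 335^2 = 112225 ≡ 470
(H(m))^16 ≡ 470^2 = 220900 ≡ 480
19 = 16 + 2 + 1, so (H(m))^19 ≡ 480·155·225 ≡ 440 (mod 515)

440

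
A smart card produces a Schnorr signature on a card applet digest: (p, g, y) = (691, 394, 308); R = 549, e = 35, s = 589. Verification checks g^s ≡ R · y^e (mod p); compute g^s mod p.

555

394^589 mod 691 = 555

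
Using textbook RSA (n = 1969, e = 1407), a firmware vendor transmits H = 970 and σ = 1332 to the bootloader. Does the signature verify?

does not verify

σ^2 ≡ 1332^2 = 1774224 ≡ 155
σ^4 ≡ 155^2 = 24025 ≡ 397
σ^8 ≡ 397^2 = 157609 ≡ 89
σ^16 ≡ 89^2 = 7921 ≡ 45
σ^32 ≡ 45^2 = 2025 ≡ 56
σ^64 ≡ 56^2 = 3136 ≡ 1167
σ^128 ≡ 1167^2 = 1361889 ≡ 1310
σ^256 ≡ 1310^2 = 1716100 ≡ 1101
σ^512 ≡ 1101^2 = 1212201 ≡ 1266
σ^1024 ≡ 1266^2 = 1602756 ≡ 1959
1407 = 1024 + 256 + 64 + 32 + 16 + 8 + 4 + 2 + 1, so σ^1407 ≡ 1959·1101·1167·56·45·89·397·155·1332 ≡ 1926 (mod 1969)
1926 ≠ 970, so verification fails.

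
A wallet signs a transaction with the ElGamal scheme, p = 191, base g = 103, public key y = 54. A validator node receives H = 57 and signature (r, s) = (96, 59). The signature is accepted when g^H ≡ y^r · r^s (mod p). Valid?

Left side g^H mod p:
103^2 = 10609 ≡ 104
103^4 ≡ 104^2 = 10816 ≡ 120
103^8 ≡ 120^2 = 14400 ≡ 75
103^16 ≡ 75^2 = 5625 ≡ 86
103^32 ≡ 86^2 = 7396 ≡ 138
57 = 32 + 16 + 8 + 1, so 103^57 ≡ 138·86·75·103 ≡ 109 (mod 191)
Right side y^r · r^s mod p:
54^2 = 2916 ≡ 51
54^4 ≡ 51^2 = 2601 ≡ 118
54^8 ≡ 118^2 = 13924 ≡ 172
54^16 ≡ 172^2 = 29584 ≡ 170
54^32 ≡ 170^2 = 28900 ≡ 59
54^64 ≡ 59^2 = 3481 ≡ 43
96 = 64 + 32, so 54^96 ≡ 43·59 ≡ 54 (mod 191)
96^2 = 9216 ≡ 48
96^4 ≡ 48^2 = 2304 ≡ 12
96^8 ≡ 12^2 = 144
96^16 ≡ 144^2 = 20736 ≡ 108
96^32 ≡ 108^2 = 11664 ≡ 13
59 = 32 + 16 + 8 + 2 + 1, so 96^59 ≡ 13·108·144·48·96 ≡ 60 (mod 191)
54·60 = 3240 ≡ 184 (mod 191)
109 ≠ 184, so verification fails.

no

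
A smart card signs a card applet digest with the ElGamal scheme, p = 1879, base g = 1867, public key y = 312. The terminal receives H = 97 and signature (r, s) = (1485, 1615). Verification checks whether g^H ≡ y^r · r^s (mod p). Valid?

no

Left side g^H mod p:
1867^2 = 3485689 ≡ 144
1867^4 ≡ 144^2 = 20736 ≡ 67
1867^8 ≡ 67^2 = 4489 ≡ 731
1867^16 ≡ 731^2 = 534361 ≡ 725
1867^32 ≡ 725^2 = 525625 ≡ 1384
1867^64 ≡ 1384^2 = 1915456 ≡ 755
97 = 64 + 32 + 1, so 1867^97 ≡ 755·1384·1867 ≡ 1406 (mod 1879)
Right side y^r · r^s mod p:
312^2 = 97344 ≡ 1515
312^4 ≡ 1515^2 = 2295225 ≡ 966
312^8 ≡ 966^2 = 933156 ≡ 1172
312^16 ≡ 1172^2 = 1373584 ≡ 35
312^32 ≡ 35^2 = 1225
312^64 ≡ 1225^2 = 1500625 ≡ 1183
312^128 ≡ 1183^2 = 1399489 ≡ 1513
312^256 ≡ 1513^2 = 2289169 ≡ 547
312^512 ≡ 547^2 = 299209 ≡ 448
312^1024 ≡ 448^2 = 200704 ≡ 1530
1485 = 1024 + 256 + 128 + 64 + 8 + 4 + 1, so 312^1485 ≡ 1530·547·1513·1183·1172·966·312 ≡ 806 (mod 1879)
1485^2 = 2205225 ≡ 1158
1485^4 ≡ 1158^2 = 1340964 ≡ 1237
1485^8 ≡ 1237^2 = 1530169 ≡ 663
1485^16 ≡ 663^2 = 439569 ≡ 1762
1485^32 ≡ 1762^2 = 3104644 ≡ 536
1485^64 ≡ 536^2 = 287296 ≡ 1688
1485^128 ≡ 1688^2 = 2849344 ≡ 780
1485^256 ≡ 780^2 = 608400 ≡ 1483
1485^512 ≡ 1483^2 = 2199289 ≡ 859
1485^1024 ≡ 859^2 = 737881 ≡ 1313
1615 = 1024 + 512 + 64 + 8 + 4 + 2 + 1, so 1485^1615 ≡ 1313·859·1688·663·1237·1158·1485 ≡ 491 (mod 1879)
806·491 = 395746 ≡ 1156 (mod 1879)
1406 ≠ 1156, so verification fails.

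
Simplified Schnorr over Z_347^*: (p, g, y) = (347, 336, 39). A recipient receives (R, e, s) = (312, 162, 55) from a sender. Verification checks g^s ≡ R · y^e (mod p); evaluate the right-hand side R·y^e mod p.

39^162 mod 347 = 25
R · y^e ≡ 312·25 = 7800 ≡ 166 (mod 347)

166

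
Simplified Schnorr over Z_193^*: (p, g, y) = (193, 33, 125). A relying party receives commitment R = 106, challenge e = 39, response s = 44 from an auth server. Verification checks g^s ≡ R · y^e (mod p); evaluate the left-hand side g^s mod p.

50

33^2 = 1089 ≡ 124
33^4 ≡ 124^2 = 15376 ≡ 129
33^8 ≡ 129^2 = 16641 ≡ 43
33^16 ≡ 43^2 = 1849 ≡ 112
33^32 ≡ 112^2 = 12544 ≡ 192
44 = 32 + 8 + 4, so 33^44 ≡ 192·43·129 ≡ 50 (mod 193)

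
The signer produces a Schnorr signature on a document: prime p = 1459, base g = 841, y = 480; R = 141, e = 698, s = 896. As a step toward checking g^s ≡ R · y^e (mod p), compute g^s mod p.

841^2 = 707281 ≡ 1125
841^4 ≡ 1125^2 = 1265625 ≡ 672
841^8 ≡ 672^2 = 451584 ≡ 753
841^16 ≡ 753^2 = 567009 ≡ 917
841^32 ≡ 917^2 = 840889 ≡ 505
841^64 ≡ 505^2 = 255025 ≡ 1159
841^128 ≡ 1159^2 = 1343281 ≡ 1001
841^256 ≡ 1001^2 = 1002001 ≡ 1127
841^512 ≡ 1127^2 = 1270129 ≡ 799
896 = 512 + 256 + 128, so 841^896 ≡ 799·1127·1001 ≡ 355 (mod 1459)

355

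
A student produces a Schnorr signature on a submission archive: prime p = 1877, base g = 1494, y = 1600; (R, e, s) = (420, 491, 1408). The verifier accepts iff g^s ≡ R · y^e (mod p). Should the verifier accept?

g^s mod p:
1494^2 = 2232036 ≡ 283
1494^4 ≡ 283^2 = 80089 ≡ 1255
1494^8 ≡ 1255^2 = 1575025 ≡ 222
1494^16 ≡ 222^2 = 49284 ≡ 482
1494^32 ≡ 482^2 = 232324 ≡ 1453
1494^64 ≡ 1453^2 = 2111209 ≡ 1461
1494^128 ≡ 1461^2 = 2134521 ≡ 372
1494^256 ≡ 372^2 = 138384 ≡ 1363
1494^512 ≡ 1363^2 = 1857769 ≡ 1416
1494^1024 ≡ 1416^2 = 2005056 ≡ 420
1408 = 1024 + 256 + 128, so 1494^1408 ≡ 420·1363·372 ≡ 85 (mod 1877)
R · y^e mod p:
1600^2 = 2560000 ≡ 1649
1600^4 ≡ 1649^2 = 2719201 ≡ 1305
1600^8 ≡ 1305^2 = 1703025 ≡ 586
1600^16 ≡ 586^2 = 343396 ≡ 1782
1600^32 ≡ 1782^2 = 3175524 ≡ 1517
1600^64 ≡ 1517^2 = 2301289 ≡ 87
1600^128 ≡ 87^2 = 7569 ≡ 61
1600^256 ≡ 61^2 = 3721 ≡ 1844
491 = 256 + 128 + 64 + 32 + 8 + 2 + 1, so 1600^491 ≡ 1844·61·87·1517·586·1649·1600 ≡ 557 (mod 1877)
420·557 = 233940 ≡ 1192 (mod 1877)
85 ≠ 1192; the check fails.

reject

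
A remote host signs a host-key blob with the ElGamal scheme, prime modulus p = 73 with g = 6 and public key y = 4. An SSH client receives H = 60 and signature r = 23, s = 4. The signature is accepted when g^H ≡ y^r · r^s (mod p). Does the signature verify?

verifies

Left side g^H mod p:
Squares mod 73: 6^1≡6, 6^2≡36, 6^4≡55, 6^8≡32, 6^16≡2, 6^32≡4
60 = 32 + 16 + 8 + 4, so 6^60 ≡ 4·2·32·55 ≡ 64 (mod 73)
Right side y^r · r^s mod p:
Squares mod 73: 4^1≡4, 4^2≡16, 4^4≡37, 4^8≡55, 4^16≡32
23 = 16 + 4 + 2 + 1, so 4^23 ≡ 32·37·16·4 ≡ 2 (mod 73)
Squares mod 73: 23^1≡23, 23^2≡18, 23^4≡32
23^4 ≡ 32 (mod 73)
2·32 = 64 ≡ 64 (mod 73)
64 ≡ 64 (mod 73), so the signature is genuine.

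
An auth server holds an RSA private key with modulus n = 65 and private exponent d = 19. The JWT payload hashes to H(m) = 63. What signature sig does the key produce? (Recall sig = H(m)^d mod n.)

Squares mod 65: (H(m))^1≡63, (H(m))^2≡4, (H(m))^4≡16, (H(m))^8≡61, (H(m))^16≡16
19 = 16 + 2 + 1, so (H(m))^19 ≡ 16·4·63 ≡ 2 (mod 65)

2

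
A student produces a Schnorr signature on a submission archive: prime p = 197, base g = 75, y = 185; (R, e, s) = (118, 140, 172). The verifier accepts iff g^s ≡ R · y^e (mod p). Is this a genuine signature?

forged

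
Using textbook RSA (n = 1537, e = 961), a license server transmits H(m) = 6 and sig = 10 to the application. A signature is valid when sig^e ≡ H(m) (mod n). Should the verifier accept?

reject

Squares mod 1537: sig^1≡10, sig^2≡100, sig^4≡778, sig^8≡1243, sig^16≡364, sig^32≡314, sig^64≡228, sig^128≡1263, sig^256≡1300, sig^512≡837
961 = 512 + 256 + 128 + 64 + 1, so sig^961 ≡ 837·1300·1263·228·10 ≡ 917 (mod 1537)
The recovered value 917 does not match the digest 6.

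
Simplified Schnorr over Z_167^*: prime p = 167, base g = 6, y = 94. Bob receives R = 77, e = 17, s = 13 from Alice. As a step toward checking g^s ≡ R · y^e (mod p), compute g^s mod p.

100

6^2 = 36
6^4 ≡ 36^2 = 1296 ≡ 127
6^8 ≡ 127^2 = 16129 ≡ 97
13 = 8 + 4 + 1, so 6^13 ≡ 97·127·6 ≡ 100 (mod 167)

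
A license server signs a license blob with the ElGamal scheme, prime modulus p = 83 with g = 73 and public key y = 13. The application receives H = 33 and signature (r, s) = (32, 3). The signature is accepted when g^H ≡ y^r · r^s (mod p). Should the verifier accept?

reject

Left side g^H mod p:
Squares mod 83: 73^1≡73, 73^2≡17, 73^4≡40, 73^8≡23, 73^16≡31, 73^32≡48
33 = 32 + 1, so 73^33 ≡ 48·73 ≡ 18 (mod 83)
Right side y^r · r^s mod p:
Squares mod 83: 13^1≡13, 13^2≡3, 13^4≡9, 13^8≡81, 13^16≡4, 13^32≡16
13^32 ≡ 16 (mod 83)
Squares mod 83: 32^1≡32, 32^2≡28
3 = 2 + 1, so 32^3 ≡ 28·32 ≡ 66 (mod 83)
16·66 = 1056 ≡ 60 (mod 83)
18 ≠ 60, so verification fails.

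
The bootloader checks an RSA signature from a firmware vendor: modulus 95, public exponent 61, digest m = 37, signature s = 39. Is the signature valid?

invalid

Squares mod 95: s^1≡39, s^2≡1, s^4≡1, s^8≡1, s^16≡1, s^32≡1
61 = 32 + 16 + 8 + 4 + 1, so s^61 ≡ 1·1·1·1·39 ≡ 39 (mod 95)
39 ≠ 37, so verification fails.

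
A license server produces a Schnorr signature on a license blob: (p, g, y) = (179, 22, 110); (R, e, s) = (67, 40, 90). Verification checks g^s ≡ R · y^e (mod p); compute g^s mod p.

22^2 = 484 ≡ 126
22^4 ≡ 126^2 = 15876 ≡ 124
22^8 ≡ 124^2 = 15376 ≡ 161
22^16 ≡ 161^2 = 25921 ≡ 145
22^32 ≡ 145^2 = 21025 ≡ 82
22^64 ≡ 82^2 = 6724 ≡ 101
90 = 64 + 16 + 8 + 2, so 22^90 ≡ 101·145·161·126 ≡ 22 (mod 179)

22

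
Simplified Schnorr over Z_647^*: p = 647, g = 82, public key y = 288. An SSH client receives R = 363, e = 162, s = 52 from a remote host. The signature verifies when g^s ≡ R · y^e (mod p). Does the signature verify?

verifies

g^s mod p:
82^2 = 6724 ≡ 254
82^4 ≡ 254^2 = 64516 ≡ 463
82^8 ≡ 463^2 = 214369 ≡ 212
82^16 ≡ 212^2 = 44944 ≡ 301
82^32 ≡ 301^2 = 90601 ≡ 21
52 = 32 + 16 + 4, so 82^52 ≡ 21·301·463 ≡ 242 (mod 647)
R · y^e mod p:
288^2 = 82944 ≡ 128
288^4 ≡ 128^2 = 16384 ≡ 209
288^8 ≡ 209^2 = 43681 ≡ 332
288^16 ≡ 332^2 = 110224 ≡ 234
288^32 ≡ 234^2 = 54756 ≡ 408
288^64 ≡ 408^2 = 166464 ≡ 185
288^128 ≡ 185^2 = 34225 ≡ 581
162 = 128 + 32 + 2, so 288^162 ≡ 581·408·128 ≡ 432 (mod 647)
363·432 = 156816 ≡ 242 (mod 647)
242 ≡ 242 (mod 647); signature holds.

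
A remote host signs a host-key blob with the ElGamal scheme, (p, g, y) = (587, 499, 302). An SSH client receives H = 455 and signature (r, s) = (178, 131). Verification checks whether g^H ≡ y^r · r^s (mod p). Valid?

yes

Left side g^H mod p:
Squares mod 587: 499^1≡499, 499^2≡113, 499^4≡442, 499^8≡480, 499^16≡296, 499^32≡153, 499^64≡516, 499^128≡345, 499^256≡451
455 = 256 + 128 + 64 + 4 + 2 + 1, so 499^455 ≡ 451·345·516·442·113·499 ≡ 389 (mod 587)
Right side y^r · r^s mod p:
Squares mod 587: 302^1≡302, 302^2≡219, 302^4≡414, 302^8≡579, 302^16≡64, 302^32≡574, 302^64≡169, 302^128≡385
178 = 128 + 32 + 16 + 2, so 302^178 ≡ 385·574·64·219 ≡ 529 (mod 587)
Squares mod 587: 178^1≡178, 178^2≡573, 178^4≡196, 178^8≡261, 178^16≡29, 178^32≡254, 178^64≡533, 178^128≡568
131 = 128 + 2 + 1, so 178^131 ≡ 568·573·178 ≡ 388 (mod 587)
529·388 = 205252 ≡ 389 (mod 587)
389 ≡ 389 (mod 587), so the signature is genuine.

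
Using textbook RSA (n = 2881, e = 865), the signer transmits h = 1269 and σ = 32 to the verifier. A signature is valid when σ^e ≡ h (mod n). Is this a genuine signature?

genuine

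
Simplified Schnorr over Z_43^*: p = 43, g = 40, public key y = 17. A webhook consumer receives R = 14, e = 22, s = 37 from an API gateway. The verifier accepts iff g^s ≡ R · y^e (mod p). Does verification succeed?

passes

g^s mod p:
40^2 = 1600 ≡ 9
40^4 ≡ 9^2 = 81 ≡ 38
40^8 ≡ 38^2 = 1444 ≡ 25
40^16 ≡ 25^2 = 625 ≡ 23
40^32 ≡ 23^2 = 529 ≡ 13
37 = 32 + 4 + 1, so 40^37 ≡ 13·38·40 ≡ 23 (mod 43)
R · y^e mod p:
17^2 = 289 ≡ 31
17^4 ≡ 31^2 = 961 ≡ 15
17^8 ≡ 15^2 = 225 ≡ 10
17^16 ≡ 10^2 = 100 ≡ 14
22 = 16 + 4 + 2, so 17^22 ≡ 14·15·31 ≡ 17 (mod 43)
14·17 = 238 ≡ 23 (mod 43)
23 ≡ 23 (mod 43); signature holds.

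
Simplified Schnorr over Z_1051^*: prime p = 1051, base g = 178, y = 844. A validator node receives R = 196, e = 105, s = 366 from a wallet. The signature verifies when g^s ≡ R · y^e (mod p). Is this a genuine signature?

g^s mod p:
Squares mod 1051: 178^1≡178, 178^2≡154, 178^4≡594, 178^8≡751, 178^16≡665, 178^32≡805, 178^64≡609, 178^128≡929, 178^256≡170
366 = 256 + 64 + 32 + 8 + 4 + 2, so 178^366 ≡ 170·609·805·751·594·154 ≡ 500 (mod 1051)
R · y^e mod p:
Squares mod 1051: 844^1≡844, 844^2≡809, 844^4≡759, 844^8≡133, 844^16≡873, 844^32≡154, 844^64≡594
105 = 64 + 32 + 8 + 1, so 844^105 ≡ 594·154·133·844 ≡ 413 (mod 1051)
196·413 = 80948 ≡ 21 (mod 1051)
500 ≠ 21; the check fails.

forged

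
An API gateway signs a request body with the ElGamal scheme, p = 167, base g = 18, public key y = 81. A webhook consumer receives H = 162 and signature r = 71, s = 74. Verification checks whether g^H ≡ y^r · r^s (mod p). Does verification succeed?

fails

Left side g^H mod p:
Squares mod 167: 18^1≡18, 18^2≡157, 18^4≡100, 18^8≡147, 18^16≡66, 18^32≡14, 18^64≡29, 18^128≡6
162 = 128 + 32 + 2, so 18^162 ≡ 6·14·157 ≡ 162 (mod 167)
Right side y^r · r^s mod p:
Squares mod 167: 81^1≡81, 81^2≡48, 81^4≡133, 81^8≡154, 81^16≡2, 81^32≡4, 81^64≡16
71 = 64 + 4 + 2 + 1, so 81^71 ≡ 16·133·48·81 ≡ 150 (mod 167)
Squares mod 167: 71^1≡71, 71^2≡31, 71^4≡126, 71^8≡11, 71^16≡121, 71^32≡112, 71^64≡19
74 = 64 + 8 + 2, so 71^74 ≡ 19·11·31 ≡ 133 (mod 167)
150·133 = 19950 ≡ 77 (mod 167)
162 ≠ 77, so verification fails.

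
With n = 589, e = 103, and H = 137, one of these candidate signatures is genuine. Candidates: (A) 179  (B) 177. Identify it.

B

Candidate A: 179^103 mod 589 = 198
Candidate B: 177^103 mod 589 = 137
  → matches H = 137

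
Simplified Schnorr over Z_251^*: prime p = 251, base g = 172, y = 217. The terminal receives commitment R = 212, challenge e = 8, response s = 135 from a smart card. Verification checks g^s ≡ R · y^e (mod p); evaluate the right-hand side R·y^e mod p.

Squares mod 251: 217^1≡217, 217^2≡152, 217^4≡12, 217^8≡144
217^8 ≡ 144 (mod 251)
R · y^e ≡ 212·144 = 30528 ≡ 157 (mod 251)

157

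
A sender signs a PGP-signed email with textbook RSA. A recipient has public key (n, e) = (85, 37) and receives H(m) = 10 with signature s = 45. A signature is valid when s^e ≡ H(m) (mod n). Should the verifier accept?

accept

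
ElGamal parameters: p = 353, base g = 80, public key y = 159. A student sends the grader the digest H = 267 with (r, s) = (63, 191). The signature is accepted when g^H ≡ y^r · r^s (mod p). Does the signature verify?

Left side g^H mod p:
80^2 = 6400 ≡ 46
80^4 ≡ 46^2 = 2116 ≡ 351
80^8 ≡ 351^2 = 123201 ≡ 4
80^16 ≡ 4^2 = 16
80^32 ≡ 16^2 = 256
80^64 ≡ 256^2 = 65536 ≡ 231
80^128 ≡ 231^2 = 53361 ≡ 58
80^256 ≡ 58^2 = 3364 ≡ 187
267 = 256 + 8 + 2 + 1, so 80^267 ≡ 187·4·46·80 ≡ 299 (mod 353)
Right side y^r · r^s mod p:
159^2 = 25281 ≡ 218
159^4 ≡ 218^2 = 47524 ≡ 222
159^8 ≡ 222^2 = 49284 ≡ 217
159^16 ≡ 217^2 = 47089 ≡ 140
159^32 ≡ 140^2 = 19600 ≡ 185
63 = 32 + 16 + 8 + 4 + 2 + 1, so 159^63 ≡ 185·140·217·222·218·159 ≡ 11 (mod 353)
63^2 = 3969 ≡ 86
63^4 ≡ 86^2 = 7396 ≡ 336
63^8 ≡ 336^2 = 112896 ≡ 289
63^16 ≡ 289^2 = 83521 ≡ 213
63^32 ≡ 213^2 = 45369 ≡ 185
63^64 ≡ 185^2 = 34225 ≡ 337
63^128 ≡ 337^2 = 113569 ≡ 256
191 = 128 + 32 + 16 + 8 + 4 + 2 + 1, so 63^191 ≡ 256·185·213·289·336·86·63 ≡ 316 (mod 353)
11·316 = 3476 ≡ 299 (mod 353)
299 ≡ 299 (mod 353), so the signature is genuine.

verifies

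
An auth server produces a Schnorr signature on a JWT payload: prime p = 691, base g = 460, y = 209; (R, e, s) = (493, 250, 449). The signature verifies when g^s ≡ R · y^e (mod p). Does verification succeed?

fails

g^s mod p:
460^2 = 211600 ≡ 154
460^4 ≡ 154^2 = 23716 ≡ 222
460^8 ≡ 222^2 = 49284 ≡ 223
460^16 ≡ 223^2 = 49729 ≡ 668
460^32 ≡ 668^2 = 446224 ≡ 529
460^64 ≡ 529^2 = 279841 ≡ 677
460^128 ≡ 677^2 = 458329 ≡ 196
460^256 ≡ 196^2 = 38416 ≡ 411
449 = 256 + 128 + 64 + 1, so 460^449 ≡ 411·196·677·460 ≡ 48 (mod 691)
R · y^e mod p:
209^2 = 43681 ≡ 148
209^4 ≡ 148^2 = 21904 ≡ 483
209^8 ≡ 483^2 = 233289 ≡ 422
209^16 ≡ 422^2 = 178084 ≡ 497
209^32 ≡ 497^2 = 247009 ≡ 322
209^64 ≡ 322^2 = 103684 ≡ 34
209^128 ≡ 34^2 = 1156 ≡ 465
250 = 128 + 64 + 32 + 16 + 8 + 2, so 209^250 ≡ 465·34·322·497·422·148 ≡ 222 (mod 691)
493·222 = 109446 ≡ 268 (mod 691)
48 ≠ 268; the check fails.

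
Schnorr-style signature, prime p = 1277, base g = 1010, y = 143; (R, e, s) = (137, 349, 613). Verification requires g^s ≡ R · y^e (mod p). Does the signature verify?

g^s mod p:
1010^2 = 1020100 ≡ 1054
1010^4 ≡ 1054^2 = 1110916 ≡ 1203
1010^8 ≡ 1203^2 = 1447209 ≡ 368
1010^16 ≡ 368^2 = 135424 ≡ 62
1010^32 ≡ 62^2 = 3844 ≡ 13
1010^64 ≡ 13^2 = 169
1010^128 ≡ 169^2 = 28561 ≡ 467
1010^256 ≡ 467^2 = 218089 ≡ 999
1010^512 ≡ 999^2 = 998001 ≡ 664
613 = 512 + 64 + 32 + 4 + 1, so 1010^613 ≡ 664·169·13·1203·1010 ≡ 1051 (mod 1277)
R · y^e mod p:
143^2 = 20449 ≡ 17
143^4 ≡ 17^2 = 289
143^8 ≡ 289^2 = 83521 ≡ 516
143^16 ≡ 516^2 = 266256 ≡ 640
143^32 ≡ 640^2 = 409600 ≡ 960
143^64 ≡ 960^2 = 921600 ≡ 883
143^128 ≡ 883^2 = 779689 ≡ 719
143^256 ≡ 719^2 = 516961 ≡ 1053
349 = 256 + 64 + 16 + 8 + 4 + 1, so 143^349 ≡ 1053·883·640·516·289·143 ≡ 1033 (mod 1277)
137·1033 = 141521 ≡ 1051 (mod 1277)
1051 ≡ 1051 (mod 1277); signature holds.

verifies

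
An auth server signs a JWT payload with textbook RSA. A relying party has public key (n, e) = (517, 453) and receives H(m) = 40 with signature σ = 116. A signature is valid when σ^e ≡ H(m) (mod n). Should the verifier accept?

σ^453 mod 517 = 40
σ^453 mod 517 = 40 matches H(m).

accept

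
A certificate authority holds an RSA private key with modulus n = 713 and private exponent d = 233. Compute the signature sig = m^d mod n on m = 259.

m^233 mod 713 = 105

105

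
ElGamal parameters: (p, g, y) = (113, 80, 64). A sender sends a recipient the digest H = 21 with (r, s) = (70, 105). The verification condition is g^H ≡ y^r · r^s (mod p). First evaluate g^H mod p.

73

Squares mod 113: 80^1≡80, 80^2≡72, 80^4≡99, 80^8≡83, 80^16≡109
21 = 16 + 4 + 1, so 80^21 ≡ 109·99·80 ≡ 73 (mod 113)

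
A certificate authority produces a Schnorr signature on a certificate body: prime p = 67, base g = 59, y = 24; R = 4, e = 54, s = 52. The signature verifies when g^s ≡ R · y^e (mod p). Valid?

no

g^s mod p:
59^2 = 3481 ≡ 64
59^4 ≡ 64^2 = 4096 ≡ 9
59^8 ≡ 9^2 = 81 ≡ 14
59^16 ≡ 14^2 = 196 ≡ 62
59^32 ≡ 62^2 = 3844 ≡ 25
52 = 32 + 16 + 4, so 59^52 ≡ 25·62·9 ≡ 14 (mod 67)
R · y^e mod p:
24^2 = 576 ≡ 40
24^4 ≡ 40^2 = 1600 ≡ 59
24^8 ≡ 59^2 = 3481 ≡ 64
24^16 ≡ 64^2 = 4096 ≡ 9
24^32 ≡ 9^2 = 81 ≡ 14
54 = 32 + 16 + 4 + 2, so 24^54 ≡ 14·9·59·40 ≡ 14 (mod 67)
4·14 = 56 ≡ 56 (mod 67)
14 ≠ 56; the check fails.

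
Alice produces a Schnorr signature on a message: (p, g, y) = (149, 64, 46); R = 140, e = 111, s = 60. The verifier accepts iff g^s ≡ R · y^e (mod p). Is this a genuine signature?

forged

g^s mod p:
64^2 = 4096 ≡ 73
64^4 ≡ 73^2 = 5329 ≡ 114
64^8 ≡ 114^2 = 12996 ≡ 33
64^16 ≡ 33^2 = 1089 ≡ 46
64^32 ≡ 46^2 = 2116 ≡ 30
60 = 32 + 16 + 8 + 4, so 64^60 ≡ 30·46·33·114 ≡ 102 (mod 149)
R · y^e mod p:
46^2 = 2116 ≡ 30
46^4 ≡ 30^2 = 900 ≡ 6
46^8 ≡ 6^2 = 36
46^16 ≡ 36^2 = 1296 ≡ 104
46^32 ≡ 104^2 = 10816 ≡ 88
46^64 ≡ 88^2 = 7744 ≡ 145
111 = 64 + 32 + 8 + 4 + 2 + 1, so 46^111 ≡ 145·88·36·6·30·46 ≡ 1 (mod 149)
140·1 = 140 ≡ 140 (mod 149)
102 ≠ 140; the check fails.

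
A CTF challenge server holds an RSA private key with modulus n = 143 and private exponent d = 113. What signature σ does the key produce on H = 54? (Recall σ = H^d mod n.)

H^2 ≡ 54^2 = 2916 ≡ 56
H^4 ≡ 56^2 = 3136 ≡ 133
H^8 ≡ 133^2 = 17689 ≡ 100
H^16 ≡ 100^2 = 10000 ≡ 133
H^32 ≡ 133^2 = 17689 ≡ 100
H^64 ≡ 100^2 = 10000 ≡ 133
113 = 64 + 32 + 16 + 1, so H^113 ≡ 133·100·133·54 ≡ 32 (mod 143)

32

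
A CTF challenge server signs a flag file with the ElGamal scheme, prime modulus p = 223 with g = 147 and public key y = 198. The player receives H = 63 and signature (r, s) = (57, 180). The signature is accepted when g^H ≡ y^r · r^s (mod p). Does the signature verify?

Left side g^H mod p:
147^2 = 21609 ≡ 201
147^4 ≡ 201^2 = 40401 ≡ 38
147^8 ≡ 38^2 = 1444 ≡ 106
147^16 ≡ 106^2 = 11236 ≡ 86
147^32 ≡ 86^2 = 7396 ≡ 37
63 = 32 + 16 + 8 + 4 + 2 + 1, so 147^63 ≡ 37·86·106·38·201·147 ≡ 26 (mod 223)
Right side y^r · r^s mod p:
198^2 = 39204 ≡ 179
198^4 ≡ 179^2 = 32041 ≡ 152
198^8 ≡ 152^2 = 23104 ≡ 135
198^16 ≡ 135^2 = 18225 ≡ 162
198^32 ≡ 162^2 = 26244 ≡ 153
57 = 32 + 16 + 8 + 1, so 198^57 ≡ 153·162·135·198 ≡ 125 (mod 223)
57^2 = 3249 ≡ 127
57^4 ≡ 127^2 = 16129 ≡ 73
57^8 ≡ 73^2 = 5329 ≡ 200
57^16 ≡ 200^2 = 40000 ≡ 83
57^32 ≡ 83^2 = 6889 ≡ 199
57^64 ≡ 199^2 = 39601 ≡ 130
57^128 ≡ 130^2 = 16900 ≡ 175
180 = 128 + 32 + 16 + 4, so 57^180 ≡ 175·199·83·73 ≡ 68 (mod 223)
125·68 = 8500 ≡ 26 (mod 223)
26 ≡ 26 (mod 223), so the signature is genuine.

verifies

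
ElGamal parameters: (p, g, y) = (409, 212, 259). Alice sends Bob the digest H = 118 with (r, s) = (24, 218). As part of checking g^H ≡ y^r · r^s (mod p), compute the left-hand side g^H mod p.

102

Squares mod 409: 212^1≡212, 212^2≡363, 212^4≡71, 212^8≡133, 212^16≡102, 212^32≡179, 212^64≡139
118 = 64 + 32 + 16 + 4 + 2, so 212^118 ≡ 139·179·102·71·363 ≡ 102 (mod 409)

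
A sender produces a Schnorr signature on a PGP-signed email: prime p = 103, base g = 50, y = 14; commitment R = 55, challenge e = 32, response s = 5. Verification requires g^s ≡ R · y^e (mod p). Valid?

g^s mod p:
Squares mod 103: 50^1≡50, 50^2≡28, 50^4≡63
5 = 4 + 1, so 50^5 ≡ 63·50 ≡ 60 (mod 103)
R · y^e mod p:
Squares mod 103: 14^1≡14, 14^2≡93, 14^4≡100, 14^8≡9, 14^16≡81, 14^32≡72
14^32 ≡ 72 (mod 103)
55·72 = 3960 ≡ 46 (mod 103)
60 ≠ 46; the check fails.

no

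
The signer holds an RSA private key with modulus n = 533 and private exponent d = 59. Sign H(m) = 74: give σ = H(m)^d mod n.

497

Squares mod 533: (H(m))^1≡74, (H(m))^2≡146, (H(m))^4≡529, (H(m))^8≡16, (H(m))^16≡256, (H(m))^32≡510
59 = 32 + 16 + 8 + 2 + 1, so (H(m))^59 ≡ 510·256·16·146·74 ≡ 497 (mod 533)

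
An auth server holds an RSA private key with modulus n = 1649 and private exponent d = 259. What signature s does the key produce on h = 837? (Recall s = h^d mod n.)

1322

h^2 ≡ 837^2 = 700569 ≡ 1393
h^4 ≡ 1393^2 = 1940449 ≡ 1225
h^8 ≡ 1225^2 = 1500625 ≡ 35
h^16 ≡ 35^2 = 1225
h^32 ≡ 1225^2 = 1500625 ≡ 35
h^64 ≡ 35^2 = 1225
h^128 ≡ 1225^2 = 1500625 ≡ 35
h^256 ≡ 35^2 = 1225
259 = 256 + 2 + 1, so h^259 ≡ 1225·1393·837 ≡ 1322 (mod 1649)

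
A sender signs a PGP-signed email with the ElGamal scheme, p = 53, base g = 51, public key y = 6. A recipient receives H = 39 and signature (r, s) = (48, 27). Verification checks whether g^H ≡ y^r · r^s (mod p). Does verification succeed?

Left side g^H mod p:
51^39 mod 53 = 30
Right side y^r · r^s mod p:
6^48 mod 53 = 42
48^27 mod 53 = 5
42·5 = 210 ≡ 51 (mod 53)
30 ≠ 51, so verification fails.

fails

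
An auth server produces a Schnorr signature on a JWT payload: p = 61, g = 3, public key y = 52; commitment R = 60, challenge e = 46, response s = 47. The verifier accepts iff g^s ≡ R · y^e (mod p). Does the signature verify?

verifies

g^s mod p:
3^2 = 9
3^4 ≡ 9^2 = 81 ≡ 20
3^8 ≡ 20^2 = 400 ≡ 34
3^16 ≡ 34^2 = 1156 ≡ 58
3^32 ≡ 58^2 = 3364 ≡ 9
47 = 32 + 8 + 4 + 2 + 1, so 3^47 ≡ 9·34·20·9·3 ≡ 52 (mod 61)
R · y^e mod p:
52^2 = 2704 ≡ 20
52^4 ≡ 20^2 = 400 ≡ 34
52^8 ≡ 34^2 = 1156 ≡ 58
52^16 ≡ 58^2 = 3364 ≡ 9
52^32 ≡ 9^2 = 81 ≡ 20
46 = 32 + 8 + 4 + 2, so 52^46 ≡ 20·58·34·20 ≡ 9 (mod 61)
60·9 = 540 ≡ 52 (mod 61)
52 ≡ 52 (mod 61); signature holds.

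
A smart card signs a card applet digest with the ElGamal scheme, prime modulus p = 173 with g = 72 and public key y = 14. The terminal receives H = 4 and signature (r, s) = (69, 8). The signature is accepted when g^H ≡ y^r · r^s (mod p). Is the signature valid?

Left side g^H mod p:
72^4 mod 173 = 36
Right side y^r · r^s mod p:
14^69 mod 173 = 169
69^8 mod 173 = 96
169·96 = 16224 ≡ 135 (mod 173)
36 ≠ 135, so verification fails.

invalid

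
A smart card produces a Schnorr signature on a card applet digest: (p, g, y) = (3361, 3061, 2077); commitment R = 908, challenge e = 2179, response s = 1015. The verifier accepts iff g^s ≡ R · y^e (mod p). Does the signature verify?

does not verify

g^s mod p:
Squares mod 3361: 3061^1≡3061, 3061^2≡2614, 3061^4≡83, 3061^8≡167, 3061^16≡1001, 3061^32≡423, 3061^64≡796, 3061^128≡1748, 3061^256≡355, 3061^512≡1668
1015 = 512 + 256 + 128 + 64 + 32 + 16 + 4 + 2 + 1, so 3061^1015 ≡ 1668·355·1748·796·423·1001·83·2614·3061 ≡ 574 (mod 3361)
R · y^e mod p:
Squares mod 3361: 2077^1≡2077, 2077^2≡1766, 2077^4≡3109, 2077^8≡3006, 2077^16≡1668, 2077^32≡2677, 2077^64≡677, 2077^128≡1233, 2077^256≡1117, 2077^512≡758, 2077^1024≡3194, 2077^2048≡1001
2179 = 2048 + 128 + 2 + 1, so 2077^2179 ≡ 1001·1233·1766·2077 ≡ 115 (mod 3361)
908·115 = 104420 ≡ 229 (mod 3361)
574 ≠ 229; the check fails.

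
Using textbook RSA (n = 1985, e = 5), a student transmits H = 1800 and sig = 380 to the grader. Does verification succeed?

passes

sig^2 ≡ 380^2 = 144400 ≡ 1480
sig^4 ≡ 1480^2 = 2190400 ≡ 945
5 = 4 + 1, so sig^5 ≡ 945·380 ≡ 1800 (mod 1985)
Since 1800 equals the digest 1800, verification succeeds.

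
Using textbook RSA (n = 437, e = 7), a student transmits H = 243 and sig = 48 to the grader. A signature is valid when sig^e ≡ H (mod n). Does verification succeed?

sig^2 ≡ 48^2 = 2304 ≡ 119
sig^4 ≡ 119^2 = 14161 ≡ 177
7 = 4 + 2 + 1, so sig^7 ≡ 177·119·48 ≡ 243 (mod 437)
sig^7 mod 437 = 243 matches H.

passes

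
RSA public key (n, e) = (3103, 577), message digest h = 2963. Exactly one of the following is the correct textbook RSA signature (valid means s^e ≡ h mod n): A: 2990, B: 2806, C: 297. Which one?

B

Candidate A: Squares mod 3103: 2990^1≡2990, 2990^2≡357, 2990^4≡226, 2990^8≡1428, 2990^16≡513, 2990^32≡2517, 2990^64≡2066, 2990^128≡1731, 2990^256≡1966, 2990^512≡1921; 577 = 512 + 64 + 1, so 2990^577 ≡ 1921·2066·2990 ≡ 669 (mod 3103)
Candidate B: Squares mod 3103: 2806^1≡2806, 2806^2≡1325, 2806^4≡2430, 2806^8≡2994, 2806^16≡2572, 2806^32≡2691, 2806^64≡2182, 2806^128≡1122, 2806^256≡2169, 2806^512≡413; 577 = 512 + 64 + 1, so 2806^577 ≡ 413·2182·2806 ≡ 2963 (mod 3103)
  → matches h = 2963
Candidate C: Squares mod 3103: 297^1≡297, 297^2≡1325, 297^4≡2430, 297^8≡2994, 297^16≡2572, 297^32≡2691, 297^64≡2182, 297^128≡1122, 297^256≡2169, 297^512≡413; 577 = 512 + 64 + 1, so 297^577 ≡ 413·2182·297 ≡ 140 (mod 3103)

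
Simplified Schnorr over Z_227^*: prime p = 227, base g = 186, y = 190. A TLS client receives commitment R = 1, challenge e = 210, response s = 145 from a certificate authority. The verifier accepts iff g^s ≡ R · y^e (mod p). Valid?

g^s mod p:
186^2 = 34596 ≡ 92
186^4 ≡ 92^2 = 8464 ≡ 65
186^8 ≡ 65^2 = 4225 ≡ 139
186^16 ≡ 139^2 = 19321 ≡ 26
186^32 ≡ 26^2 = 676 ≡ 222
186^64 ≡ 222^2 = 49284 ≡ 25
186^128 ≡ 25^2 = 625 ≡ 171
145 = 128 + 16 + 1, so 186^145 ≡ 171·26·186 ≡ 222 (mod 227)
R · y^e mod p:
190^2 = 36100 ≡ 7
190^4 ≡ 7^2 = 49
190^8 ≡ 49^2 = 2401 ≡ 131
190^16 ≡ 131^2 = 17161 ≡ 136
190^32 ≡ 136^2 = 18496 ≡ 109
190^64 ≡ 109^2 = 11881 ≡ 77
190^128 ≡ 77^2 = 5929 ≡ 27
210 = 128 + 64 + 16 + 2, so 190^210 ≡ 27·77·136·7 ≡ 222 (mod 227)
1·222 = 222 ≡ 222 (mod 227)
222 ≡ 222 (mod 227); signature holds.

yes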